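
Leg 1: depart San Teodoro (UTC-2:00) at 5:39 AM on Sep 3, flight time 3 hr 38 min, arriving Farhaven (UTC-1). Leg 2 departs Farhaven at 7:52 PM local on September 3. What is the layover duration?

Convert departure to UTC: 5:39 AM + 2:00 = 7:39 AM UTC on Sep 3.
Add 3 hours 38 minutes flight time → 11:17 AM UTC.
Farhaven is UTC−1:00, so local arrival = 11:17 AM − 1:00 = 10:17 AM on Sep 3.
Layover = 7:52 PM − 10:17 AM = 9 hours 35 minutes.

9 hours 35 minutes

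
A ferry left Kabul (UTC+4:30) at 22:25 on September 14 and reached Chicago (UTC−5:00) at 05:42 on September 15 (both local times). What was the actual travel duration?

Departure in UTC: 22:25 − 4:30 = 17:55 on Sep 14.
Arrival in UTC: 05:42 + 5:00 = 10:42 on Sep 15.
Elapsed = 10:42 − 17:55 (+1 day) = 16 hours 47 minutes.

16 hours 47 minutes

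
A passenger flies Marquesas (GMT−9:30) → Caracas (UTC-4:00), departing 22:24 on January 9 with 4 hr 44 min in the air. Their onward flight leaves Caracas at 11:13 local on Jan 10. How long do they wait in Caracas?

2 hours 35 minutes

Convert departure to UTC: 22:24 + 9:30 = 07:54 UTC on Jan 10.
Add 4 hours 44 minutes flight time → 12:38 UTC.
Caracas is UTC−4:00, so local arrival = 12:38 − 4:00 = 08:38 on Jan 10.
Layover = 11:13 − 08:38 = 2 hours 35 minutes.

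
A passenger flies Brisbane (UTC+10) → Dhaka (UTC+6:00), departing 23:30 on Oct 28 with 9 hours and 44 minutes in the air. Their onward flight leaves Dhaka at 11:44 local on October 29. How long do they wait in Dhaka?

Convert departure to UTC: 23:30 − 10:00 = 13:30 UTC on Oct 28.
Add 9 hours and 44 minutes flight time → 23:14 UTC.
Dhaka is UTC+6:00, so local arrival = 23:14 + 6:00 = 05:14 on Oct 29.
Layover = 11:44 − 05:14 = 6 hours 30 minutes.

6 hours 30 minutes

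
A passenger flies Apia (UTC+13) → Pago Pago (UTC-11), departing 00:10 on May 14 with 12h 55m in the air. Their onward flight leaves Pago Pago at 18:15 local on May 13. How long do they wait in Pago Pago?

5 hours 10 minutes

Convert departure to UTC: 00:10 − 13:00 = 11:10 UTC on May 13.
Add 12 hours and 55 minutes flight time → 00:05 UTC (May 14).
Pago Pago is UTC−11:00, so local arrival = 00:05 − 11:00 = 13:05 on May 13.
Layover = 18:15 − 13:05 = 5 hours 10 minutes.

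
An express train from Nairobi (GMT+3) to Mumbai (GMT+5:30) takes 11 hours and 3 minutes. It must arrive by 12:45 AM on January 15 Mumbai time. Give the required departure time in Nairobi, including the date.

Target arrival in UTC: 12:45 AM − 5:30 = 7:15 PM on Jan 14.
Subtract 11 hours and 3 minutes → departure 8:12 AM UTC on Jan 14.
Nairobi is UTC+3:00: 8:12 AM + 3:00 = 11:12 AM on Jan 14.

11:12 AM on January 14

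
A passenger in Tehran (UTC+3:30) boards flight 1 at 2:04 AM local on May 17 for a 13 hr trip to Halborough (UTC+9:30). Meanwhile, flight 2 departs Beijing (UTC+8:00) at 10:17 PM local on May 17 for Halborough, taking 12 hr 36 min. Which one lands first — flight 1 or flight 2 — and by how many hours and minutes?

the first, by 15 hours 19 minutes

Flight 1 in UTC: 2:04 AM − 3:30 = 10:34 PM on May 16.
+13 hours → arrive 11:34 AM UTC on May 17.
Flight 2 in UTC: 10:17 PM − 8:00 = 2:17 PM on May 17.
+12 hours 36 minutes → arrive 2:53 AM UTC on May 18.
Flight 1 lands earlier by 15 hours 19 minutes.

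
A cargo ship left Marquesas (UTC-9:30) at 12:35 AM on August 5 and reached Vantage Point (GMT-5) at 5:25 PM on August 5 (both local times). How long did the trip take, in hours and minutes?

12 hours 20 minutes

Vantage Point is 4:30 ahead of Marquesas.
Clock-face elapsed time (ignoring zones) is 16 hours 50 minutes.
Actual elapsed = 16 hours 50 minutes − 4:30 = 12 hours 20 minutes.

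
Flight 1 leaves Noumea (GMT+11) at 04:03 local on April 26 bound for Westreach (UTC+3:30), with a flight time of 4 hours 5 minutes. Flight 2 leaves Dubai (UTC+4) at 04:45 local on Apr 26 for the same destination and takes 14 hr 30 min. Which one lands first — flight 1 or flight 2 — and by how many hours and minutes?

the first, by 18 hours 7 minutes

Flight 1 in UTC: 04:03 − 11:00 = 17:03 on Apr 25.
+4 hours 5 minutes → arrive 21:08 UTC on Apr 25.
Flight 2 in UTC: 04:45 − 4:00 = 00:45 on Apr 26.
+14 hours and 30 minutes → arrive 15:15 UTC on Apr 26.
Flight 1 lands earlier by 18 hours 7 minutes.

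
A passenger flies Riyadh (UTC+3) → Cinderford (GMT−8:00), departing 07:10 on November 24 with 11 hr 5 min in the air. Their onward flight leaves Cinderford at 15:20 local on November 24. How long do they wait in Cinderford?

8 hours 5 minutes

Convert departure to UTC: 07:10 − 3:00 = 04:10 UTC on Nov 24.
Add 11 hours 5 minutes flight time → 15:15 UTC.
Cinderford is UTC−8:00, so local arrival = 15:15 − 8:00 = 07:15 on Nov 24.
Layover = 15:20 − 07:15 = 8 hours 5 minutes.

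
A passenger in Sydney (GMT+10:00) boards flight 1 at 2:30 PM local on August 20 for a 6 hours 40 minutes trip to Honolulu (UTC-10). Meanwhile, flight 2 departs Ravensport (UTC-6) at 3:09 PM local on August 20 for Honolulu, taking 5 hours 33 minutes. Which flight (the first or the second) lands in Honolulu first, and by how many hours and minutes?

Flight 1 in UTC: 2:30 PM − 10:00 = 4:30 AM on Aug 20.
+6 hours 40 minutes → arrive 11:10 AM UTC on Aug 20.
Flight 2 in UTC: 3:09 PM + 6:00 = 9:09 PM on Aug 20.
+5 hours 33 minutes → arrive 2:42 AM UTC on Aug 21.
Flight 1 lands earlier by 15 hours 32 minutes.

the first, by 15 hours 32 minutes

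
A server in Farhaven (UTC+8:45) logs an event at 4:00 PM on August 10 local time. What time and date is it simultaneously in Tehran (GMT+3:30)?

Tehran is 5:15 behind Farhaven.
Shift by the zone difference: 4:00 PM − 5:15 = 10:45 AM on Aug 10 in Tehran.

10:45 AM on Aug 10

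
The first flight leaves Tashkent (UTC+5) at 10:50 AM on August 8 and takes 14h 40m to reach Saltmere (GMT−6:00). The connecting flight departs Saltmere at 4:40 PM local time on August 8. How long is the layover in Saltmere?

2 hours 10 minutes

Convert departure to UTC: 10:50 AM − 5:00 = 5:50 AM UTC on Aug 8.
Add 14 hours and 40 minutes flight time → 8:30 PM UTC.
Saltmere is UTC−6:00, so local arrival = 8:30 PM − 6:00 = 2:30 PM on Aug 8.
Layover = 4:40 PM − 2:30 PM = 2 hours 10 minutes.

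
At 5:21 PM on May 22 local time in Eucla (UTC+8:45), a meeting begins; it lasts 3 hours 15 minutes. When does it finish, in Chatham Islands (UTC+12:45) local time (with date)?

Convert start to UTC: 5:21 PM − 8:45 = 8:36 AM UTC on May 22.
Add 3 hours and 15 minutes duration → 11:51 AM UTC.
Chatham Islands is UTC+12:45, so local end time = 11:51 AM + 12:45 = 12:36 AM on May 23.

12:36 AM on May 23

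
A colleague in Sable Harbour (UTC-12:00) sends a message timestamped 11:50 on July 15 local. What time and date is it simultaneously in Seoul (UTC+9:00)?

08:50 on July 16

In UTC: 11:50 + 12:00 = 23:50 on Jul 15.
Seoul is UTC+9:00: 23:50 + 9:00 = 08:50 on Jul 16.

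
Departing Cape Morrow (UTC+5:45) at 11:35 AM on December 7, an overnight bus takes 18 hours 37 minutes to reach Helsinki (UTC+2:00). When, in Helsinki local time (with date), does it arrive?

Convert departure to UTC: 11:35 AM − 5:45 = 5:50 AM UTC on Dec 7.
Add 18 hours 37 minutes travel time → 12:27 AM UTC (Dec 8).
Helsinki is UTC+2:00, so local arrival = 12:27 AM + 2:00 = 2:27 AM on Dec 8.

2:27 AM on December 8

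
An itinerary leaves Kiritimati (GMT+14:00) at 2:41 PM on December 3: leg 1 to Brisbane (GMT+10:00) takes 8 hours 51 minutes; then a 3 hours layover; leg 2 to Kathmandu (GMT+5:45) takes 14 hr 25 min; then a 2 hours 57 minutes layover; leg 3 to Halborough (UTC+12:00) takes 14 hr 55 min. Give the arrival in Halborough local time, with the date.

8:49 AM on Dec 5

Convert departure to UTC: 2:41 PM − 14:00 = 12:41 AM UTC on Dec 3.
Add 8 hours 51 minutes leg 1 → 9:32 AM UTC.
Add 3 hours layover in Brisbane → 12:32 PM UTC.
Add 14 hours and 25 minutes leg 2 → 2:57 AM UTC (Dec 4).
Add 2 hours and 57 minutes layover in Kathmandu → 5:54 AM UTC.
Add 14 hours 55 minutes leg 3 → 8:49 PM UTC.
Halborough is UTC+12:00, so local arrival = 8:49 PM + 12:00 = 8:49 AM on Dec 5.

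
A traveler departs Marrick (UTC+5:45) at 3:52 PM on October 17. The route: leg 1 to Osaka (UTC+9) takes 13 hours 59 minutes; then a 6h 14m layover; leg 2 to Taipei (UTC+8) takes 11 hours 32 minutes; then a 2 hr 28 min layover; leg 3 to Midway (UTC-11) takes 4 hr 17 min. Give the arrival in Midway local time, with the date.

1:37 PM on October 18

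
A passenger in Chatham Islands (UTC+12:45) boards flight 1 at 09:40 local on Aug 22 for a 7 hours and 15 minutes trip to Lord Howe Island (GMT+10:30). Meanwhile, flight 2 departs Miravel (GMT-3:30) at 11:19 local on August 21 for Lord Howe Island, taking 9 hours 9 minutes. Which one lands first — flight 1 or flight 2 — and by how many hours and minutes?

Flight 1 in UTC: 09:40 − 12:45 = 20:55 on Aug 21.
+7 hours and 15 minutes → arrive 04:10 UTC on Aug 22.
Flight 2 in UTC: 11:19 + 3:30 = 14:49 on Aug 21.
+9 hours and 9 minutes → arrive 23:58 UTC on Aug 21.
Flight 2 lands earlier by 4 hours 12 minutes.

the second, by 4 hours 12 minutes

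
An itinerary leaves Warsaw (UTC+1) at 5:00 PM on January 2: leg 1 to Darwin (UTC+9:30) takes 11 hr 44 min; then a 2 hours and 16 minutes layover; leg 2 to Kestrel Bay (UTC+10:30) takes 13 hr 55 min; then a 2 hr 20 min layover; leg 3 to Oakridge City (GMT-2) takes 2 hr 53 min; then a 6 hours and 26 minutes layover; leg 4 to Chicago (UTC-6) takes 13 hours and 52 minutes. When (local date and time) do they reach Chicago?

3:26 PM on January 4

Convert departure to UTC: 5:00 PM − 1:00 = 4:00 PM UTC on Jan 2.
Add 11 hours and 44 minutes leg 1 → 3:44 AM UTC (Jan 3).
Add 2 hours and 16 minutes layover in Darwin → 6:00 AM UTC.
Add 13 hours and 55 minutes leg 2 → 7:55 PM UTC.
Add 2 hours 20 minutes layover in Kestrel Bay → 10:15 PM UTC.
Add 2 hours 53 minutes leg 3 → 1:08 AM UTC (Jan 4).
Add 6 hours 26 minutes layover in Oakridge City → 7:34 AM UTC.
Add 13 hours 52 minutes leg 4 → 9:26 PM UTC.
Chicago is UTC−6:00, so local arrival = 9:26 PM − 6:00 = 3:26 PM on Jan 4.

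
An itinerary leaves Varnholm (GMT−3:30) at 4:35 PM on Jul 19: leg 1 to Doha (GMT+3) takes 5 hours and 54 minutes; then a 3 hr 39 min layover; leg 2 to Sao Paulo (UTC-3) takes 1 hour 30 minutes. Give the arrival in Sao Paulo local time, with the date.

4:08 AM on Jul 20

Convert departure to UTC: 4:35 PM + 3:30 = 8:05 PM UTC on Jul 19.
Add 5 hours 54 minutes leg 1 → 1:59 AM UTC (Jul 20).
Add 3 hours 39 minutes layover in Doha → 5:38 AM UTC.
Add 1 hour and 30 minutes leg 2 → 7:08 AM UTC.
Sao Paulo is UTC−3:00, so local arrival = 7:08 AM − 3:00 = 4:08 AM on Jul 20.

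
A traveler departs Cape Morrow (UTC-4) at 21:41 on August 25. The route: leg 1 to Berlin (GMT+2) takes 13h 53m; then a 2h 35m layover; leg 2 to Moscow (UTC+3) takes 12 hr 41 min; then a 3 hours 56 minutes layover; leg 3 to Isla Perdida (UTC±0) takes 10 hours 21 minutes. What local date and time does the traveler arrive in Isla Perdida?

21:07 on August 27

Convert departure to UTC: 21:41 + 4:00 = 01:41 UTC on Aug 26.
Add 13 hours and 53 minutes leg 1 → 15:34 UTC.
Add 2 hours and 35 minutes layover in Berlin → 18:09 UTC.
Add 12 hours and 41 minutes leg 2 → 06:50 UTC (Aug 27).
Add 3 hours 56 minutes layover in Moscow → 10:46 UTC.
Add 10 hours and 21 minutes leg 3 → 21:07 UTC.
Isla Perdida is UTC+0, so local arrival is the same: 21:07 on Aug 27.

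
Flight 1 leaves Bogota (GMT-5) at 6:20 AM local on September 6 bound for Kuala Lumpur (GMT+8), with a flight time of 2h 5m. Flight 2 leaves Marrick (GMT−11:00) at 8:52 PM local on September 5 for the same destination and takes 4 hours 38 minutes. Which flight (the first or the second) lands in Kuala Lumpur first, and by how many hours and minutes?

the second, by 55 minutes

Flight 1 in UTC: 6:20 AM + 5:00 = 11:20 AM on Sep 6.
+2 hours and 5 minutes → arrive 1:25 PM UTC on Sep 6.
Flight 2 in UTC: 8:52 PM + 11:00 = 7:52 AM on Sep 6.
+4 hours 38 minutes → arrive 12:30 PM UTC on Sep 6.
Flight 2 lands earlier by 55 minutes.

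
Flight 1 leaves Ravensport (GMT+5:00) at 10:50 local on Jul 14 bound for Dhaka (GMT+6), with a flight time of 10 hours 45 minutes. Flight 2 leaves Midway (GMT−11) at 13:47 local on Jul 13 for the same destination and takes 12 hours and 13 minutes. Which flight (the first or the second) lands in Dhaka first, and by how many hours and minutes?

Flight 1 in UTC: 10:50 − 5:00 = 05:50 on Jul 14.
+10 hours 45 minutes → arrive 16:35 UTC on Jul 14.
Flight 2 in UTC: 13:47 + 11:00 = 00:47 on Jul 14.
+12 hours and 13 minutes → arrive 13:00 UTC on Jul 14.
Flight 2 lands earlier by 3 hours 35 minutes.

the second, by 3 hours 35 minutes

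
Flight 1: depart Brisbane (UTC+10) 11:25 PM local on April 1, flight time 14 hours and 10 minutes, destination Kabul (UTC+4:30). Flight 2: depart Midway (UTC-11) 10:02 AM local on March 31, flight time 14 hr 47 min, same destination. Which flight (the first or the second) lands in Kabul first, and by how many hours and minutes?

the second, by 15 hours 46 minutes

Flight 1 in UTC: 11:25 PM − 10:00 = 1:25 PM on Apr 1.
+14 hours and 10 minutes → arrive 3:35 AM UTC on Apr 2.
Flight 2 in UTC: 10:02 AM + 11:00 = 9:02 PM on Mar 31.
+14 hours and 47 minutes → arrive 11:49 AM UTC on Apr 1.
Flight 2 lands earlier by 15 hours 46 minutes.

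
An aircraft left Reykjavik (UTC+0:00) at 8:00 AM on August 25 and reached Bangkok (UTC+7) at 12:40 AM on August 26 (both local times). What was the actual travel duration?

9 hours 40 minutes

Bangkok is 7:00 ahead of Reykjavik.
Clock-face elapsed time (ignoring zones) is 16 hours 40 minutes.
Actual elapsed = 16 hours 40 minutes − 7:00 = 9 hours 40 minutes.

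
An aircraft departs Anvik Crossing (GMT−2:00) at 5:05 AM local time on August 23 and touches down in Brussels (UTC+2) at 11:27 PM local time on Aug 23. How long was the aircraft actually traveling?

Departure in UTC: 5:05 AM + 2:00 = 7:05 AM on Aug 23.
Arrival in UTC: 11:27 PM − 2:00 = 9:27 PM on Aug 23.
Elapsed = 9:27 PM − 7:05 AM = 14 hours 22 minutes.

14 hours 22 minutes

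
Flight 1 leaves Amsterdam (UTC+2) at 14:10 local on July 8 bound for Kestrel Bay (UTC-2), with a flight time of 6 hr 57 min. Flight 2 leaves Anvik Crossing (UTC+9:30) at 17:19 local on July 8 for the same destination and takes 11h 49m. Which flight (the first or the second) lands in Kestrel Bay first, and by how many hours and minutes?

the first, by 31 minutes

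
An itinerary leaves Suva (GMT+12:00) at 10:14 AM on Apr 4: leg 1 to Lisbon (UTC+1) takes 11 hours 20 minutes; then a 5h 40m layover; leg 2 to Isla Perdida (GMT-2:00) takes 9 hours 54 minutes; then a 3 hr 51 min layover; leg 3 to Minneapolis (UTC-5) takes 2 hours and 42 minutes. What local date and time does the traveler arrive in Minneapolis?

2:41 AM on April 5

Convert departure to UTC: 10:14 AM − 12:00 = 10:14 PM UTC on Apr 3.
Add 11 hours and 20 minutes leg 1 → 9:34 AM UTC (Apr 4).
Add 5 hours 40 minutes layover in Lisbon → 3:14 PM UTC.
Add 9 hours 54 minutes leg 2 → 1:08 AM UTC (Apr 5).
Add 3 hours 51 minutes layover in Isla Perdida → 4:59 AM UTC.
Add 2 hours 42 minutes leg 3 → 7:41 AM UTC.
Minneapolis is UTC−5:00, so local arrival = 7:41 AM − 5:00 = 2:41 AM on Apr 5.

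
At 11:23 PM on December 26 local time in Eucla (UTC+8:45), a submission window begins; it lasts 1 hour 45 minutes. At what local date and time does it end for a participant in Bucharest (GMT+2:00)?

Convert start to UTC: 11:23 PM − 8:45 = 2:38 PM UTC on Dec 26.
Add 1 hour and 45 minutes duration → 4:23 PM UTC.
Bucharest is UTC+2:00, so local end time = 4:23 PM + 2:00 = 6:23 PM on Dec 26.

6:23 PM on December 26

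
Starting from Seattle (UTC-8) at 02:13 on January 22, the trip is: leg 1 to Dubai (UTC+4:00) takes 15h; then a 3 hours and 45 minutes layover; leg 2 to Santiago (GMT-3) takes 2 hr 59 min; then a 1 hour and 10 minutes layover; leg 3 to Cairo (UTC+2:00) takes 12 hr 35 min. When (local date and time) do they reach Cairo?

23:42 on January 23

Convert departure to UTC: 02:13 + 8:00 = 10:13 UTC on Jan 22.
Add 15 hours leg 1 → 01:13 UTC (Jan 23).
Add 3 hours and 45 minutes layover in Dubai → 04:58 UTC.
Add 2 hours 59 minutes leg 2 → 07:57 UTC.
Add 1 hour 10 minutes layover in Santiago → 09:07 UTC.
Add 12 hours 35 minutes leg 3 → 21:42 UTC.
Cairo is UTC+2:00, so local arrival = 21:42 + 2:00 = 23:42 on Jan 23.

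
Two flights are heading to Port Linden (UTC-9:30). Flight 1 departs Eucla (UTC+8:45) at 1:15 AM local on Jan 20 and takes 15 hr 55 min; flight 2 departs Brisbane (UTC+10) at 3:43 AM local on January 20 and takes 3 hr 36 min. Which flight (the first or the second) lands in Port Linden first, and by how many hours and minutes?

Flight 1 in UTC: 1:15 AM − 8:45 = 4:30 PM on Jan 19.
+15 hours and 55 minutes → arrive 8:25 AM UTC on Jan 20.
Flight 2 in UTC: 3:43 AM − 10:00 = 5:43 PM on Jan 19.
+3 hours and 36 minutes → arrive 9:19 PM UTC on Jan 19.
Flight 2 lands earlier by 11 hours 6 minutes.

the second, by 11 hours 6 minutes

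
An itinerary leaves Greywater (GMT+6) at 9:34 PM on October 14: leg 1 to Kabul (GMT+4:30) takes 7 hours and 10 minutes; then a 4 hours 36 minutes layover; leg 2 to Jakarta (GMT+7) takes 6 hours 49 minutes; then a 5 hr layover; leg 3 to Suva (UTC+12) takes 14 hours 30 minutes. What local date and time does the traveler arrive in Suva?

5:39 PM on October 16

Convert departure to UTC: 9:34 PM − 6:00 = 3:34 PM UTC on Oct 14.
Add 7 hours and 10 minutes leg 1 → 10:44 PM UTC.
Add 4 hours and 36 minutes layover in Kabul → 3:20 AM UTC (Oct 15).
Add 6 hours and 49 minutes leg 2 → 10:09 AM UTC.
Add 5 hours layover in Jakarta → 3:09 PM UTC.
Add 14 hours and 30 minutes leg 3 → 5:39 AM UTC (Oct 16).
Suva is UTC+12:00, so local arrival = 5:39 AM + 12:00 = 5:39 PM on Oct 16.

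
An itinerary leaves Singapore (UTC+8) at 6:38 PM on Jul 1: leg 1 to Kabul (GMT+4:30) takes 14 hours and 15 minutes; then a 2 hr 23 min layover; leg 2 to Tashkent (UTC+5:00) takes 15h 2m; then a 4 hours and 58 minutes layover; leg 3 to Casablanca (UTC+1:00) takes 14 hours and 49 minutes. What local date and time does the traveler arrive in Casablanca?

3:05 PM on Jul 3

Convert departure to UTC: 6:38 PM − 8:00 = 10:38 AM UTC on Jul 1.
Add 14 hours 15 minutes leg 1 → 12:53 AM UTC (Jul 2).
Add 2 hours 23 minutes layover in Kabul → 3:16 AM UTC.
Add 15 hours 2 minutes leg 2 → 6:18 PM UTC.
Add 4 hours 58 minutes layover in Tashkent → 11:16 PM UTC.
Add 14 hours and 49 minutes leg 3 → 2:05 PM UTC (Jul 3).
Casablanca is UTC+1:00, so local arrival = 2:05 PM + 1:00 = 3:05 PM on Jul 3.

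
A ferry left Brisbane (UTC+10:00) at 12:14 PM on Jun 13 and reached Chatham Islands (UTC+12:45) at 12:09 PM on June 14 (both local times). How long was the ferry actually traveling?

21 hours 10 minutes

Chatham Islands is 2:45 ahead of Brisbane.
Clock-face elapsed time (ignoring zones) is 23 hours 55 minutes.
Actual elapsed = 23 hours 55 minutes − 2:45 = 21 hours 10 minutes.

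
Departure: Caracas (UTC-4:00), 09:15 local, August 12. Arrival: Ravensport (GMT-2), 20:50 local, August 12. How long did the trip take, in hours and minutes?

Departure in UTC: 09:15 + 4:00 = 13:15 on Aug 12.
Arrival in UTC: 20:50 + 2:00 = 22:50 on Aug 12.
Elapsed = 22:50 − 13:15 = 9 hours 35 minutes.

9 hours 35 minutes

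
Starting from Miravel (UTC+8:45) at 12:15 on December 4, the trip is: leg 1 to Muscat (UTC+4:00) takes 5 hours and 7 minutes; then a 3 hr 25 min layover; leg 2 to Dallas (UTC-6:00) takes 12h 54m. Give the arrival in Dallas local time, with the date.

Convert departure to UTC: 12:15 − 8:45 = 03:30 UTC on Dec 4.
Add 5 hours 7 minutes leg 1 → 08:37 UTC.
Add 3 hours 25 minutes layover in Muscat → 12:02 UTC.
Add 12 hours 54 minutes leg 2 → 00:56 UTC (Dec 5).
Dallas is UTC−6:00, so local arrival = 00:56 − 6:00 = 18:56 on Dec 4.

18:56 on Dec 4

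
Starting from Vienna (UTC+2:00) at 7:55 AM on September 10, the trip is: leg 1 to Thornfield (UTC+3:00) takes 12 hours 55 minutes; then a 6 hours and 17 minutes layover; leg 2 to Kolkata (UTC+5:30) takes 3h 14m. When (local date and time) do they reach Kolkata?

Convert departure to UTC: 7:55 AM − 2:00 = 5:55 AM UTC on Sep 10.
Add 12 hours and 55 minutes leg 1 → 6:50 PM UTC.
Add 6 hours and 17 minutes layover in Thornfield → 1:07 AM UTC (Sep 11).
Add 3 hours 14 minutes leg 2 → 4:21 AM UTC.
Kolkata is UTC+5:30, so local arrival = 4:21 AM + 5:30 = 9:51 AM on Sep 11.

9:51 AM on September 11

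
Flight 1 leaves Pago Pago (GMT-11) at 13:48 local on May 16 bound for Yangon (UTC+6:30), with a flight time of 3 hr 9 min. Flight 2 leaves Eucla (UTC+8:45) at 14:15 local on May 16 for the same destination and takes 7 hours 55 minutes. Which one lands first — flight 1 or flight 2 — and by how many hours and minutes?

Flight 1 in UTC: 13:48 + 11:00 = 00:48 on May 17.
+3 hours and 9 minutes → arrive 03:57 UTC on May 17.
Flight 2 in UTC: 14:15 − 8:45 = 05:30 on May 16.
+7 hours 55 minutes → arrive 13:25 UTC on May 16.
Flight 2 lands earlier by 14 hours 32 minutes.

the second, by 14 hours 32 minutes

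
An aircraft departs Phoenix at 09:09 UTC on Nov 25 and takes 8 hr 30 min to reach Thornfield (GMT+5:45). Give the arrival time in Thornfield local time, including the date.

23:24 on November 25

Departure is given in UTC: 09:09 on Nov 25.
Add 8 hours and 30 minutes → 17:39 UTC.
Thornfield is UTC+5:45: 17:39 + 5:45 = 23:24 on Nov 25.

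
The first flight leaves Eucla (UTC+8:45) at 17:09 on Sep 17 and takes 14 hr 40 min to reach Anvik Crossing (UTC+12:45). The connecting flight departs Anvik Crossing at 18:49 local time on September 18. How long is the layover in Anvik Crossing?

Convert departure to UTC: 17:09 − 8:45 = 08:24 UTC on Sep 17.
Add 14 hours 40 minutes flight time → 23:04 UTC.
Anvik Crossing is UTC+12:45, so local arrival = 23:04 + 12:45 = 11:49 on Sep 18.
Layover = 18:49 − 11:49 = 7 hours.

7 hours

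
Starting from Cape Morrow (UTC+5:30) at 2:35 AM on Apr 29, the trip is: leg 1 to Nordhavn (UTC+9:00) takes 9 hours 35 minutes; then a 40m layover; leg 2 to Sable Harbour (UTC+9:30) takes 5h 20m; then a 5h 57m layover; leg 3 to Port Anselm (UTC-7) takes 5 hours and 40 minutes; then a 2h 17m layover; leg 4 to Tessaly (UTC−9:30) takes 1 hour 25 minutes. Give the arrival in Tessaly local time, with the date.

6:29 PM on Apr 29

Convert departure to UTC: 2:35 AM − 5:30 = 9:05 PM UTC on Apr 28.
Add 9 hours 35 minutes leg 1 → 6:40 AM UTC (Apr 29).
Add 40 minutes layover in Nordhavn → 7:20 AM UTC.
Add 5 hours and 20 minutes leg 2 → 12:40 PM UTC.
Add 5 hours and 57 minutes layover in Sable Harbour → 6:37 PM UTC.
Add 5 hours 40 minutes leg 3 → 12:17 AM UTC (Apr 30).
Add 2 hours and 17 minutes layover in Port Anselm → 2:34 AM UTC.
Add 1 hour 25 minutes leg 4 → 3:59 AM UTC.
Tessaly is UTC−9:30, so local arrival = 3:59 AM − 9:30 = 6:29 PM on Apr 29.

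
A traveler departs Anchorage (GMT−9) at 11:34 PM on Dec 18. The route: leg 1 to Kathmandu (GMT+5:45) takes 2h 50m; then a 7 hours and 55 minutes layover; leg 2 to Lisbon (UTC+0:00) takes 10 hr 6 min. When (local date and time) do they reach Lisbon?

Convert departure to UTC: 11:34 PM + 9:00 = 8:34 AM UTC on Dec 19.
Add 2 hours 50 minutes leg 1 → 11:24 AM UTC.
Add 7 hours and 55 minutes layover in Kathmandu → 7:19 PM UTC.
Add 10 hours and 6 minutes leg 2 → 5:25 AM UTC (Dec 20).
Lisbon is UTC+0, so local arrival is the same: 5:25 AM on Dec 20.

5:25 AM on December 20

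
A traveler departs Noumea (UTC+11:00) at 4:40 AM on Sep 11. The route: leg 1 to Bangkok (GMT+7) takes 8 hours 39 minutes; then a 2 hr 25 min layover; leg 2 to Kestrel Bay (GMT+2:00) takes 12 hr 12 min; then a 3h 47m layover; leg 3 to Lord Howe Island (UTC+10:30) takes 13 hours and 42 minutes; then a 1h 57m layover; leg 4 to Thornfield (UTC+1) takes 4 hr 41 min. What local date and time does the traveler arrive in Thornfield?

Convert departure to UTC: 4:40 AM − 11:00 = 5:40 PM UTC on Sep 10.
Add 8 hours 39 minutes leg 1 → 2:19 AM UTC (Sep 11).
Add 2 hours and 25 minutes layover in Bangkok → 4:44 AM UTC.
Add 12 hours and 12 minutes leg 2 → 4:56 PM UTC.
Add 3 hours 47 minutes layover in Kestrel Bay → 8:43 PM UTC.
Add 13 hours and 42 minutes leg 3 → 10:25 AM UTC (Sep 12).
Add 1 hour 57 minutes layover in Lord Howe Island → 12:22 PM UTC.
Add 4 hours 41 minutes leg 4 → 5:03 PM UTC.
Thornfield is UTC+1:00, so local arrival = 5:03 PM + 1:00 = 6:03 PM on Sep 12.

6:03 PM on Sep 12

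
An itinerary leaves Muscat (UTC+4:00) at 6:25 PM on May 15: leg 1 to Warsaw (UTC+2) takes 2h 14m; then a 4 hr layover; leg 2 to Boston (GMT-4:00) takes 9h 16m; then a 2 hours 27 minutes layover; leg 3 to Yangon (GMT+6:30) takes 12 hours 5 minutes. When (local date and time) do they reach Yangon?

Convert departure to UTC: 6:25 PM − 4:00 = 2:25 PM UTC on May 15.
Add 2 hours 14 minutes leg 1 → 4:39 PM UTC.
Add 4 hours layover in Warsaw → 8:39 PM UTC.
Add 9 hours and 16 minutes leg 2 → 5:55 AM UTC (May 16).
Add 2 hours 27 minutes layover in Boston → 8:22 AM UTC.
Add 12 hours and 5 minutes leg 3 → 8:27 PM UTC.
Yangon is UTC+6:30, so local arrival = 8:27 PM + 6:30 = 2:57 AM on May 17.

2:57 AM on May 17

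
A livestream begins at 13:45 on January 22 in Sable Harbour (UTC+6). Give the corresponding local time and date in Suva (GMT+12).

In UTC: 13:45 − 6:00 = 07:45 on Jan 22.
Suva is UTC+12:00: 07:45 + 12:00 = 19:45 on Jan 22.

19:45 on Jan 22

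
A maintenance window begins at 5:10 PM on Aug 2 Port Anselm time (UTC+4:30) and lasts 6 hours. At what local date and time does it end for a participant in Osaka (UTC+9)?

Convert start to UTC: 5:10 PM − 4:30 = 12:40 PM UTC on Aug 2.
Add 6 hours duration → 6:40 PM UTC.
Osaka is UTC+9:00, so local end time = 6:40 PM + 9:00 = 3:40 AM on Aug 3.

3:40 AM on August 3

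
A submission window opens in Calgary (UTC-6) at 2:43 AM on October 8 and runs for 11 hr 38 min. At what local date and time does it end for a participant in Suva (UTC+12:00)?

Convert start to UTC: 2:43 AM + 6:00 = 8:43 AM UTC on Oct 8.
Add 11 hours 38 minutes duration → 8:21 PM UTC.
Suva is UTC+12:00, so local end time = 8:21 PM + 12:00 = 8:21 AM on Oct 9.

8:21 AM on Oct 9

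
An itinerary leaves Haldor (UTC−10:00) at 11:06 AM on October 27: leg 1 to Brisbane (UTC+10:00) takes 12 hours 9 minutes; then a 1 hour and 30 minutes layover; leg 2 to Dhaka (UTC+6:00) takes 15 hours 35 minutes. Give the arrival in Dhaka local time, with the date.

8:20 AM on October 29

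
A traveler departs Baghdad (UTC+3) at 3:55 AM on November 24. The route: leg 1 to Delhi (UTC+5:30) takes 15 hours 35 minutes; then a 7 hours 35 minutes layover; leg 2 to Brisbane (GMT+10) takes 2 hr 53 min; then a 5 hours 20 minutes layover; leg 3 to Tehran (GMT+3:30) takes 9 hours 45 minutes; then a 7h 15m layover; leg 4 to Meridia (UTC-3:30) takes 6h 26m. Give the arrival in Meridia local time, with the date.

4:14 AM on Nov 26

Convert departure to UTC: 3:55 AM − 3:00 = 12:55 AM UTC on Nov 24.
Add 15 hours and 35 minutes leg 1 → 4:30 PM UTC.
Add 7 hours 35 minutes layover in Delhi → 12:05 AM UTC (Nov 25).
Add 2 hours 53 minutes leg 2 → 2:58 AM UTC.
Add 5 hours 20 minutes layover in Brisbane → 8:18 AM UTC.
Add 9 hours and 45 minutes leg 3 → 6:03 PM UTC.
Add 7 hours 15 minutes layover in Tehran → 1:18 AM UTC (Nov 26).
Add 6 hours and 26 minutes leg 4 → 7:44 AM UTC.
Meridia is UTC−3:30, so local arrival = 7:44 AM − 3:30 = 4:14 AM on Nov 26.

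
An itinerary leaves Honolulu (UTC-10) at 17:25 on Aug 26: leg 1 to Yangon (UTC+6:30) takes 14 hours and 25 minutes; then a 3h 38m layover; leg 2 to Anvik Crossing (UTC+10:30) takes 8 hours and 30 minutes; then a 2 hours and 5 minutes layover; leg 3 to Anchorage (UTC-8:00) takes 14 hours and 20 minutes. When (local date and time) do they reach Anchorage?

Convert departure to UTC: 17:25 + 10:00 = 03:25 UTC on Aug 27.
Add 14 hours and 25 minutes leg 1 → 17:50 UTC.
Add 3 hours and 38 minutes layover in Yangon → 21:28 UTC.
Add 8 hours and 30 minutes leg 2 → 05:58 UTC (Aug 28).
Add 2 hours 5 minutes layover in Anvik Crossing → 08:03 UTC.
Add 14 hours 20 minutes leg 3 → 22:23 UTC.
Anchorage is UTC−8:00, so local arrival = 22:23 − 8:00 = 14:23 on Aug 28.

14:23 on Aug 28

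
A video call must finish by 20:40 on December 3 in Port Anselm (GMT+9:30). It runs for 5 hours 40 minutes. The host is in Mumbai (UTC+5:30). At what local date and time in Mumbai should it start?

11:00 on December 3

Target end time in UTC: 20:40 − 9:30 = 11:10 on Dec 3.
Subtract 5 hours 40 minutes → start 05:30 UTC on Dec 3.
Mumbai is UTC+5:30: 05:30 + 5:30 = 11:00 on Dec 3.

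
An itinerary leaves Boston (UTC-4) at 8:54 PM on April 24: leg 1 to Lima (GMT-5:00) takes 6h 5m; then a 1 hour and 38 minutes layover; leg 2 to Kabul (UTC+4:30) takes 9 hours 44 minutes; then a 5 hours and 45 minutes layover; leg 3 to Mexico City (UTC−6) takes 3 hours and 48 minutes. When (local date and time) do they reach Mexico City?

9:54 PM on April 25

Convert departure to UTC: 8:54 PM + 4:00 = 12:54 AM UTC on Apr 25.
Add 6 hours 5 minutes leg 1 → 6:59 AM UTC.
Add 1 hour and 38 minutes layover in Lima → 8:37 AM UTC.
Add 9 hours and 44 minutes leg 2 → 6:21 PM UTC.
Add 5 hours and 45 minutes layover in Kabul → 12:06 AM UTC (Apr 26).
Add 3 hours 48 minutes leg 3 → 3:54 AM UTC.
Mexico City is UTC−6:00, so local arrival = 3:54 AM − 6:00 = 9:54 PM on Apr 25.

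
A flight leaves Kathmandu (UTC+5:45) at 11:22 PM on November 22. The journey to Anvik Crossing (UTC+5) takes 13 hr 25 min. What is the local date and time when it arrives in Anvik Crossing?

Convert departure to UTC: 11:22 PM − 5:45 = 5:37 PM UTC on Nov 22.
Add 13 hours and 25 minutes travel time → 7:02 AM UTC (Nov 23).
Anvik Crossing is UTC+5:00, so local arrival = 7:02 AM + 5:00 = 12:02 PM on Nov 23.

12:02 PM on November 23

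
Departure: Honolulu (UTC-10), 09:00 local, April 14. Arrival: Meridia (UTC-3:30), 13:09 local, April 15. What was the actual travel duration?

Departure in UTC: 09:00 + 10:00 = 19:00 on Apr 14.
Arrival in UTC: 13:09 + 3:30 = 16:39 on Apr 15.
Elapsed = 16:39 − 19:00 (+1 day) = 21 hours 39 minutes.

21 hours 39 minutes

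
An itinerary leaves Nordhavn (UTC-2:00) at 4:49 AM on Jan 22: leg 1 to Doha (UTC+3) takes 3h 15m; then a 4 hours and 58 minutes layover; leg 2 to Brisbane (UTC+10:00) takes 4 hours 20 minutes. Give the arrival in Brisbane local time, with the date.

Convert departure to UTC: 4:49 AM + 2:00 = 6:49 AM UTC on Jan 22.
Add 3 hours 15 minutes leg 1 → 10:04 AM UTC.
Add 4 hours and 58 minutes layover in Doha → 3:02 PM UTC.
Add 4 hours and 20 minutes leg 2 → 7:22 PM UTC.
Brisbane is UTC+10:00, so local arrival = 7:22 PM + 10:00 = 5:22 AM on Jan 23.

5:22 AM on January 23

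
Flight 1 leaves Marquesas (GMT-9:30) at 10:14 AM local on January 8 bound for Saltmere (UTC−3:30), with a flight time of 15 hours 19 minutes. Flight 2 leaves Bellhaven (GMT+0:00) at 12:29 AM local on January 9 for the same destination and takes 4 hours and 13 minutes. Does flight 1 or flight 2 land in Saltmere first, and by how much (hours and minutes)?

Flight 1 in UTC: 10:14 AM + 9:30 = 7:44 PM on Jan 8.
+15 hours 19 minutes → arrive 11:03 AM UTC on Jan 9.
Flight 2 departs at 12:29 AM UTC (Jan 9).
+4 hours 13 minutes → arrive 4:42 AM UTC on Jan 9.
Flight 2 lands earlier by 6 hours 21 minutes.

the second, by 6 hours 21 minutes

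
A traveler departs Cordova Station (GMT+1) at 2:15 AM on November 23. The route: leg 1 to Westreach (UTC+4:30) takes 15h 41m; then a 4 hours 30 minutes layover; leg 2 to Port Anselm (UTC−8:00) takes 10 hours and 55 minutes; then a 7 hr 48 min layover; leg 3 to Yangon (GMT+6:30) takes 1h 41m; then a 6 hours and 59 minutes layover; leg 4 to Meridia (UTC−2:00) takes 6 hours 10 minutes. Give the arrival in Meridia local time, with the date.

4:59 AM on November 25

Convert departure to UTC: 2:15 AM − 1:00 = 1:15 AM UTC on Nov 23.
Add 15 hours 41 minutes leg 1 → 4:56 PM UTC.
Add 4 hours and 30 minutes layover in Westreach → 9:26 PM UTC.
Add 10 hours 55 minutes leg 2 → 8:21 AM UTC (Nov 24).
Add 7 hours and 48 minutes layover in Port Anselm → 4:09 PM UTC.
Add 1 hour and 41 minutes leg 3 → 5:50 PM UTC.
Add 6 hours and 59 minutes layover in Yangon → 12:49 AM UTC (Nov 25).
Add 6 hours and 10 minutes leg 4 → 6:59 AM UTC.
Meridia is UTC−2:00, so local arrival = 6:59 AM − 2:00 = 4:59 AM on Nov 25.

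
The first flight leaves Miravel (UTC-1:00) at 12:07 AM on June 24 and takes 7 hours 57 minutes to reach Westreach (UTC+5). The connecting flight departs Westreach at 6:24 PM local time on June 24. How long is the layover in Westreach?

4 hours 20 minutes

Convert departure to UTC: 12:07 AM + 1:00 = 1:07 AM UTC on Jun 24.
Add 7 hours 57 minutes flight time → 9:04 AM UTC.
Westreach is UTC+5:00, so local arrival = 9:04 AM + 5:00 = 2:04 PM on Jun 24.
Layover = 6:24 PM − 2:04 PM = 4 hours 20 minutes.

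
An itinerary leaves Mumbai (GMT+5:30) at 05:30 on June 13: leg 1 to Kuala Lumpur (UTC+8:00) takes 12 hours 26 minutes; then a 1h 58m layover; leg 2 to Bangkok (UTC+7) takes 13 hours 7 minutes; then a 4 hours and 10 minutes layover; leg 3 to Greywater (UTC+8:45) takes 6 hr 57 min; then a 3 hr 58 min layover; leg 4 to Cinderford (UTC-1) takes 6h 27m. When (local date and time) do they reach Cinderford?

Convert departure to UTC: 05:30 − 5:30 = 00:00 UTC on Jun 13.
Add 12 hours and 26 minutes leg 1 → 12:26 UTC.
Add 1 hour 58 minutes layover in Kuala Lumpur → 14:24 UTC.
Add 13 hours 7 minutes leg 2 → 03:31 UTC (Jun 14).
Add 4 hours and 10 minutes layover in Bangkok → 07:41 UTC.
Add 6 hours and 57 minutes leg 3 → 14:38 UTC.
Add 3 hours 58 minutes layover in Greywater → 18:36 UTC.
Add 6 hours 27 minutes leg 4 → 01:03 UTC (Jun 15).
Cinderford is UTC−1:00, so local arrival = 01:03 − 1:00 = 00:03 on Jun 15.

00:03 on June 15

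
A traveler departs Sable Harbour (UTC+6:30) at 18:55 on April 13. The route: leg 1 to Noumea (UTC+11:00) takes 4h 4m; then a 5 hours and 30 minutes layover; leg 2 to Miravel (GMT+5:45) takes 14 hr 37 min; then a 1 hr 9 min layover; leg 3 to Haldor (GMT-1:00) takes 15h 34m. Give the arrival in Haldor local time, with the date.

Convert departure to UTC: 18:55 − 6:30 = 12:25 UTC on Apr 13.
Add 4 hours 4 minutes leg 1 → 16:29 UTC.
Add 5 hours and 30 minutes layover in Noumea → 21:59 UTC.
Add 14 hours 37 minutes leg 2 → 12:36 UTC (Apr 14).
Add 1 hour 9 minutes layover in Miravel → 13:45 UTC.
Add 15 hours and 34 minutes leg 3 → 05:19 UTC (Apr 15).
Haldor is UTC−1:00, so local arrival = 05:19 − 1:00 = 04:19 on Apr 15.

04:19 on Apr 15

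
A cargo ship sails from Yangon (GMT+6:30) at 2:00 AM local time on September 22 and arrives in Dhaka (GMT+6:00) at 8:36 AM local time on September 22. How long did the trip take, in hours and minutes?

7 hours 6 minutes

Departure in UTC: 2:00 AM − 6:30 = 7:30 PM on Sep 21.
Arrival in UTC: 8:36 AM − 6:00 = 2:36 AM on Sep 22.
Elapsed = 2:36 AM − 7:30 PM (+1 day) = 7 hours 6 minutes.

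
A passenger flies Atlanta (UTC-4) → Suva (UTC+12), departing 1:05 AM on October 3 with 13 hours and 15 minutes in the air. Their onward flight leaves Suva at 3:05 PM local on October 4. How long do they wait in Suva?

Convert departure to UTC: 1:05 AM + 4:00 = 5:05 AM UTC on Oct 3.
Add 13 hours and 15 minutes flight time → 6:20 PM UTC.
Suva is UTC+12:00, so local arrival = 6:20 PM + 12:00 = 6:20 AM on Oct 4.
Layover = 3:05 PM − 6:20 AM = 8 hours 45 minutes.

8 hours 45 minutes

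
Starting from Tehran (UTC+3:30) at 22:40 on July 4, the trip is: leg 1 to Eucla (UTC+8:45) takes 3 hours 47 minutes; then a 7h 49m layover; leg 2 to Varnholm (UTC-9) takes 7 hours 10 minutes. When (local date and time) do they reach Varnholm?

04:56 on Jul 5

Convert departure to UTC: 22:40 − 3:30 = 19:10 UTC on Jul 4.
Add 3 hours and 47 minutes leg 1 → 22:57 UTC.
Add 7 hours and 49 minutes layover in Eucla → 06:46 UTC (Jul 5).
Add 7 hours 10 minutes leg 2 → 13:56 UTC.
Varnholm is UTC−9:00, so local arrival = 13:56 − 9:00 = 04:56 on Jul 5.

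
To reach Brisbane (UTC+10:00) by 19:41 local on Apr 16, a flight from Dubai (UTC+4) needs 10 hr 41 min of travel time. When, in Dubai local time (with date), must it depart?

03:00 on April 16

Target arrival in UTC: 19:41 − 10:00 = 09:41 on Apr 16.
Subtract 10 hours and 41 minutes → departure 23:00 UTC on Apr 15.
Dubai is UTC+4:00: 23:00 + 4:00 = 03:00 on Apr 16.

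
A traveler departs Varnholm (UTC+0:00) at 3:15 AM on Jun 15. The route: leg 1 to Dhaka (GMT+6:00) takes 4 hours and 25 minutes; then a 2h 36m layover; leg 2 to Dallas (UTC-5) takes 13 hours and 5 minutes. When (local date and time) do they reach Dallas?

6:21 PM on Jun 15

Varnholm is at UTC+0, so departure is already 3:15 AM UTC on Jun 15.
Add 4 hours 25 minutes leg 1 → 7:40 AM UTC.
Add 2 hours and 36 minutes layover in Dhaka → 10:16 AM UTC.
Add 13 hours and 5 minutes leg 2 → 11:21 PM UTC.
Dallas is UTC−5:00, so local arrival = 11:21 PM − 5:00 = 6:21 PM on Jun 15.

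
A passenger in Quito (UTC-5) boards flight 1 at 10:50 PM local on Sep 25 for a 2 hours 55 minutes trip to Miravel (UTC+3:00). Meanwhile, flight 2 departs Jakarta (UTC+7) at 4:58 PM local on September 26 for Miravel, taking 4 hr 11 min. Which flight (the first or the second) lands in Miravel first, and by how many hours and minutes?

Flight 1 in UTC: 10:50 PM + 5:00 = 3:50 AM on Sep 26.
+2 hours 55 minutes → arrive 6:45 AM UTC on Sep 26.
Flight 2 in UTC: 4:58 PM − 7:00 = 9:58 AM on Sep 26.
+4 hours and 11 minutes → arrive 2:09 PM UTC on Sep 26.
Flight 1 lands earlier by 7 hours 24 minutes.

the first, by 7 hours 24 minutes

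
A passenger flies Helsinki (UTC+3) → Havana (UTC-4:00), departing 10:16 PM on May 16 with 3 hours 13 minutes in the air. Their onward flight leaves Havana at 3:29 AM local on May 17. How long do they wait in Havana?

Convert departure to UTC: 10:16 PM − 3:00 = 7:16 PM UTC on May 16.
Add 3 hours 13 minutes flight time → 10:29 PM UTC.
Havana is UTC−4:00, so local arrival = 10:29 PM − 4:00 = 6:29 PM on May 16.
Layover = 3:29 AM − 6:29 PM (+1 day) = 9 hours.

9 hours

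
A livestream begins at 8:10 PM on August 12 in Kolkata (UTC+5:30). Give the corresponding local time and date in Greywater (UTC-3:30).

11:10 AM on Aug 12

In UTC: 8:10 PM − 5:30 = 2:40 PM on Aug 12.
Greywater is UTC−3:30: 2:40 PM − 3:30 = 11:10 AM on Aug 12.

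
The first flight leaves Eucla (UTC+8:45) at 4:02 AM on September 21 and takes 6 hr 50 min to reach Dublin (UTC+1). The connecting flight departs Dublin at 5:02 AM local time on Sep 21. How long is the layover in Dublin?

1 hour 55 minutes

Convert departure to UTC: 4:02 AM − 8:45 = 7:17 PM UTC on Sep 20.
Add 6 hours 50 minutes flight time → 2:07 AM UTC (Sep 21).
Dublin is UTC+1:00, so local arrival = 2:07 AM + 1:00 = 3:07 AM on Sep 21.
Layover = 5:02 AM − 3:07 AM = 1 hour 55 minutes.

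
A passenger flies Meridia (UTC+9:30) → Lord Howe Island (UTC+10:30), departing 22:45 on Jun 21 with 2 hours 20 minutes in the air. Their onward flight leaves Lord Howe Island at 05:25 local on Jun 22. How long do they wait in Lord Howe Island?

Convert departure to UTC: 22:45 − 9:30 = 13:15 UTC on Jun 21.
Add 2 hours 20 minutes flight time → 15:35 UTC.
Lord Howe Island is UTC+10:30, so local arrival = 15:35 + 10:30 = 02:05 on Jun 22.
Layover = 05:25 − 02:05 = 3 hours 20 minutes.

3 hours 20 minutes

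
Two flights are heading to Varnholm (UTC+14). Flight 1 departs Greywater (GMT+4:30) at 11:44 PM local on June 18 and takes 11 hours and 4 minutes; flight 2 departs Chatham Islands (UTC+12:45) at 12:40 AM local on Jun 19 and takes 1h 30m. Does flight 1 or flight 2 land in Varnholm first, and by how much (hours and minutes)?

Flight 1 in UTC: 11:44 PM − 4:30 = 7:14 PM on Jun 18.
+11 hours 4 minutes → arrive 6:18 AM UTC on Jun 19.
Flight 2 in UTC: 12:40 AM − 12:45 = 11:55 AM on Jun 18.
+1 hour and 30 minutes → arrive 1:25 PM UTC on Jun 18.
Flight 2 lands earlier by 16 hours 53 minutes.

the second, by 16 hours 53 minutes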